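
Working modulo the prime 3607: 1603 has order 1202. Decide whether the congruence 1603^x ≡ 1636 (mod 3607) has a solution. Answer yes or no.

yes

1636 ∈ ⟨1603⟩ iff 1636^1202 ≡ 1 (mod 3607), since |⟨1603⟩| = 1202.
1636^1202 mod 3607 = 1.
Since 1 = 1, 1636 lies in the subgroup.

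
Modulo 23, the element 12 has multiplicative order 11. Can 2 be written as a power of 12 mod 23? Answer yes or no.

yes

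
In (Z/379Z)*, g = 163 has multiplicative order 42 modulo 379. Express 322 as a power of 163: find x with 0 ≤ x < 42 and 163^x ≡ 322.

26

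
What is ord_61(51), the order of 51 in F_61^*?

60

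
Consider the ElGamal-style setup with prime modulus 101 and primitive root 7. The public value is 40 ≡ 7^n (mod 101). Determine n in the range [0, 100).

Successive powers of 7 modulo 101:
  7^0=1  7^1=7  7^2=49  7^3=40
So 7^3 ≡ 40 (mod 101), giving n = 3.

3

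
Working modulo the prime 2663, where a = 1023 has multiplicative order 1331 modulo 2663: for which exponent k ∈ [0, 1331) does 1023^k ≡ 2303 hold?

Baby-step giant-step with m = ceil(sqrt(1331)) = 37.
Baby table (1023^j mod 2663 for j=0..36):
  0:1  1:1023  2:2633  3:1266  4:900  5:1965  6:2293  7:2299
  8:448  9:268  10:2538  11:2612  12:1087  13:1530  14:2009  15:2034
  16:979  17:229  18:2586  19:1119  20:2310  21:1049  22:2601  23:486
  24:1860  25:1398  26:123  27:668  28:1636  29:1264  30:1517  31:2025
  32:2424  33:499  34:1844  35:1008  36:603
Giant step factor: 1023^(-37) ≡ 374 (mod 2663).
Scan 2303·374^i mod 2663 for i = 0, 1, …:
  i=0: 2303   i=1: 1173   i=2: 1970   i=3: 1792
  i=4: 1795   i=5: 254   i=6: 1791   i=7: 1421
  i=8: 1517
Match at i=8, j=30: k = 8·37 + 30 = 326.

326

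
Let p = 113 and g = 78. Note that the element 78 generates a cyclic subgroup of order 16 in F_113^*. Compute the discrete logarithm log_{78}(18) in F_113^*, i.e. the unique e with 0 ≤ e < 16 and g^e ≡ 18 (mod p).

Successive powers of 78 modulo 113:
  78^0=1  78^1=78  78^2=95  78^3=65  78^4=98  78^5=73
  78^6=44  78^7=42  78^8=112  78^9=35  78^10=18
So 78^10 ≡ 18 (mod 113), giving e = 10.

10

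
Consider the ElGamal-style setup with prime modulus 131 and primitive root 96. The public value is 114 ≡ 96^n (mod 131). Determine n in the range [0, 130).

74

Baby-step giant-step with m = ceil(sqrt(130)) = 12.
Baby table (96^j mod 131 for j=0..11):
  0:1  1:96  2:46  3:93  4:20  5:86  6:3  7:26
  8:7  9:17  10:60  11:127
Giant step factor: 96^(-12) ≡ 102 (mod 131).
Scan 114·102^i mod 131 for i = 0, 1, …:
  i=0: 114   i=1: 100   i=2: 113   i=3: 129
  i=4: 58   i=5: 21   i=6: 46
Match at i=6, j=2: n = 6·12 + 2 = 74.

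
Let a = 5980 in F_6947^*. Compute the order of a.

6946

The order of 5980 must divide p − 1 = 6946 = 2 · 23 · 151.
Divisors: 1, 2, 23, 46, 151, 302, 3473, 6946.
Check each in increasing order: 5980^1 ≡ 5980;  5980^2 ≡ 4191;  5980^23 ≡ 3202;  5980^46 ≡ 5979;  5980^151 ≡ 3512;  5980^302 ≡ 3219;  5980^3473 ≡ 6946;  5980^6946 ≡ 1.
Smallest exponent giving 1 is 6946.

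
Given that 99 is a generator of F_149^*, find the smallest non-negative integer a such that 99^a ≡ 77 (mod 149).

Baby-step giant-step with m = ceil(sqrt(148)) = 13.
Baby table (99^j mod 149 for j=0..12):
  0:1  1:99  2:116  3:11  4:46  5:84  6:121  7:59
  8:30  9:139  10:53  11:32  12:39
Giant step factor: 99^(-13) ≡ 126 (mod 149).
Scan 77·126^i mod 149 for i = 0, 1, …:
  i=0: 77   i=1: 17   i=2: 56   i=3: 53
Match at i=3, j=10: a = 3·13 + 10 = 49.

49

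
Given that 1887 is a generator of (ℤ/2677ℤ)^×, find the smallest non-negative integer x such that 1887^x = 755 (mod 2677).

Baby-step giant-step with m = ceil(sqrt(2676)) = 52.
Baby table (1887^j mod 2677 for j=0..51):
  0:1  1:1887  2:359  3:152  4:385  5:1028  6:1688  7:2303
  8:990  9:2261  10:2046  11:568  12:1016  13:460  14:672  15:1843
  16:318  17:418  18:1728  19:150  20:1965  21:310  22:1384  23:1533
  24:1611  25:1562  26:117  27:1265  28:1848  29:1722  30:2213  31:2488
  32:2075  33:1751  34:719  35:2191  36:1129  37:2208  38:1084  39:280
  40:991  41:1471  42:2405  43:720  44:1401  45:1488  46:2360  47:1469
  48:1308  49:2  50:1097  51:718
Giant step factor: 1887^(-52) ≡ 590 (mod 2677).
Scan 755·590^i mod 2677 for i = 0, 1, …:
  i=0: 755   i=1: 1068   i=2: 1025   i=3: 2425
  i=4: 1232   i=5: 1413   i=6: 1123   i=7: 1351
  i=8: 2021   i=9: 1125     …   i=40: 1473
  i=41: 1722
Match at i=41, j=29: x = 41·52 + 29 = 2161.

2161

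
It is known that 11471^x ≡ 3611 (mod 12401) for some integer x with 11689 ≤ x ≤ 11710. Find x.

11691

Compute 11471^11689 mod 12401 = 3993, then multiply by 11471 repeatedly:
  11471^11689=3993  11471^11690=6810  11471^11691=3611
Found 3611 at exponent 11691.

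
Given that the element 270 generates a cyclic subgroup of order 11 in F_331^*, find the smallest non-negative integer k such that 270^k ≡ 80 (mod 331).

2

Successive powers of 270 modulo 331:
  270^0=1  270^1=270  270^2=80
So 270^2 ≡ 80 (mod 331), giving k = 2.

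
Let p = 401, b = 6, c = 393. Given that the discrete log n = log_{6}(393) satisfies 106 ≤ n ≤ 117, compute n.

114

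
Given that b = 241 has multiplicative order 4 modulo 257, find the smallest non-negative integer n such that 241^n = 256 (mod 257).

2

Successive powers of 241 modulo 257:
  241^0=1  241^1=241  241^2=256
So 241^2 ≡ 256 (mod 257), giving n = 2.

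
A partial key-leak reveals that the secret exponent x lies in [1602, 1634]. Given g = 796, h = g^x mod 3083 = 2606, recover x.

1613

Compute 796^1602 mod 3083 = 620, then multiply by 796 repeatedly:
  796^1602=620  796^1603=240  796^1604=2977  796^1605=1948  796^1606=2942
  796^1607=1835  796^1608=2401  796^1609=2819  796^1610=2583  796^1611=2790
  796^1612=1080  796^1613=2606
Found 2606 at exponent 1613.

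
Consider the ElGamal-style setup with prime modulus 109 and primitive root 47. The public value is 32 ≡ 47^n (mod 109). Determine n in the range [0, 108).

93

Baby-step giant-step with m = ceil(sqrt(108)) = 11.
Baby table (47^j mod 109 for j=0..10):
  0:1  1:47  2:29  3:55  4:78  5:69  6:82  7:39
  8:89  9:41  10:74
Giant step factor: 47^(-11) ≡ 98 (mod 109).
Scan 32·98^i mod 109 for i = 0, 1, …:
  i=0: 32   i=1: 84   i=2: 57   i=3: 27
  i=4: 30   i=5: 106   i=6: 33   i=7: 73
  i=8: 69
Match at i=8, j=5: n = 8·11 + 5 = 93.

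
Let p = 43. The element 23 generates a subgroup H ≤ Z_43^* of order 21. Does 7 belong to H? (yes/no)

no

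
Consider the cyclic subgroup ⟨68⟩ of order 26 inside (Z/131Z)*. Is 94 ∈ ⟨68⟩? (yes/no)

no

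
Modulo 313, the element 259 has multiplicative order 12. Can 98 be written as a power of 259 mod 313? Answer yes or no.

yes

98 ∈ ⟨259⟩ iff 98^12 ≡ 1 (mod 313), since |⟨259⟩| = 12.
98^12 mod 313 = 1.
Since 1 = 1, 98 lies in the subgroup.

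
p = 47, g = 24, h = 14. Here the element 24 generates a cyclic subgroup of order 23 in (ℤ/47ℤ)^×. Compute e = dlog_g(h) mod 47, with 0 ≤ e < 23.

10

Successive powers of 24 modulo 47:
  24^0=1  24^1=24  24^2=12  24^3=6  24^4=3  24^5=25
  24^6=36  24^7=18  24^8=9  24^9=28  24^10=14
So 24^10 ≡ 14 (mod 47), giving e = 10.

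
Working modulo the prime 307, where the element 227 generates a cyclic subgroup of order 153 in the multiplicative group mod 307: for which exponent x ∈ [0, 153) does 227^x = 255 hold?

Baby-step giant-step with m = ceil(sqrt(153)) = 13.
Baby table (227^j mod 307 for j=0..12):
  0:1  1:227  2:260  3:76  4:60  5:112  6:250  7:262
  8:223  9:273  10:264  11:63  12:179
Giant step factor: 227^(-13) ≡ 169 (mod 307).
Scan 255·169^i mod 307 for i = 0, 1, …:
  i=0: 255   i=1: 115   i=2: 94   i=3: 229
  i=4: 19   i=5: 141   i=6: 190   i=7: 182
  i=8: 58   i=9: 285   i=10: 273
Match at i=10, j=9: x = 10·13 + 9 = 139.

139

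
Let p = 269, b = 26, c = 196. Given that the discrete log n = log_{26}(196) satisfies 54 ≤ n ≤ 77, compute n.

Compute 26^54 mod 269 = 9, then multiply by 26 repeatedly:
  26^54=9  26^55=234  26^56=166  26^57=12  26^58=43
  26^59=42  26^60=16  26^61=147  26^62=56  26^63=111
  26^64=196
Found 196 at exponent 64.

64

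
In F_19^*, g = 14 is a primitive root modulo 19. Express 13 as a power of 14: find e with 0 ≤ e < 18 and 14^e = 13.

Successive powers of 14 modulo 19:
  14^0=1  14^1=14  14^2=6  14^3=8  14^4=17  14^5=10
  14^6=7  14^7=3  14^8=4  14^9=18  14^10=5  14^11=13
So 14^11 ≡ 13 (mod 19), giving e = 11.

11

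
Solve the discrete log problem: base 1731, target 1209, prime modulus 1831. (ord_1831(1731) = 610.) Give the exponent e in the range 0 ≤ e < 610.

Baby-step giant-step with m = ceil(sqrt(610)) = 25.
Baby table (1731^j mod 1831 for j=0..24):
  0:1  1:1731  2:845  3:1557  4:1766  5:1007  6:5  7:1331
  8:563  9:461  10:1506  11:1373  12:25  13:1162  14:984  15:474
  16:206  17:1372  18:125  19:317  20:1258  21:539  22:1030  23:1367
  24:625
Giant step factor: 1731^(-25) ≡ 588 (mod 1831).
Scan 1209·588^i mod 1831 for i = 0, 1, …:
  i=0: 1209   i=1: 464   i=2: 13   i=3: 320
  i=4: 1398   i=5: 1736   i=6: 901   i=7: 629
  i=8: 1821   i=9: 1444     …   i=13: 1488
  i=14: 1557
Match at i=14, j=3: e = 14·25 + 3 = 353.

353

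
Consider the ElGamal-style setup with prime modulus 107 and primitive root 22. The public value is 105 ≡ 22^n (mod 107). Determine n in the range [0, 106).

Baby-step giant-step with m = ceil(sqrt(106)) = 11.
Baby table (22^j mod 107 for j=0..10):
  0:1  1:22  2:56  3:55  4:33  5:84  6:29  7:103
  8:19  9:97  10:101
Giant step factor: 22^(-11) ≡ 77 (mod 107).
Scan 105·77^i mod 107 for i = 0, 1, …:
  i=0: 105   i=1: 60   i=2: 19
Match at i=2, j=8: n = 2·11 + 8 = 30.

30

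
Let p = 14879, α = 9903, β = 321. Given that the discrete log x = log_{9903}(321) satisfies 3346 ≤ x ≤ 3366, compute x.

3350

Compute 9903^3346 mod 14879 = 5331, then multiply by 9903 repeatedly:
  9903^3346=5331  9903^3347=2201  9903^3348=13647  9903^3349=284  9903^3350=321
Found 321 at exponent 3350.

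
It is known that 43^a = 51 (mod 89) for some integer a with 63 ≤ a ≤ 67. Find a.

67

Compute 43^63 mod 89 = 76, then multiply by 43 repeatedly:
  43^63=76  43^64=64  43^65=82  43^66=55  43^67=51
Found 51 at exponent 67.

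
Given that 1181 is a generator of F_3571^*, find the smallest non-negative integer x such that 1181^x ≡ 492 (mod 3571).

1149

Baby-step giant-step with m = ceil(sqrt(3570)) = 60.
Baby table (1181^j mod 3571 for j=0..59):
  0:1  1:1181  2:2071  3:3287  4:270  5:1051  6:2094  7:1882
  8:1480  9:1661  10:1162  11:1058  12:3219  13:2095  14:3063  15:3551
  16:1377  17:1432  18:2109  19:1742  20:406  21:972  22:1641  23:2539
  24:2490  25:1757  26:266  27:3469  28:952  29:3018  30:400  31:1028
  32:3499  33:672  34:870  35:2593  36:1986  37:2890  38:2785  39:194
  40:570  41:1822  42:2040  43:2386  44:347  45:2713  46:866  47:1440
  48:844  49:455  50:1705  51:3132  52:2907  53:1436  54:3262  55:2884
  56:2841  57:2052  58:2274  59:202
Giant step factor: 1181^(-60) ≡ 930 (mod 3571).
Scan 492·930^i mod 3571 for i = 0, 1, …:
  i=0: 492   i=1: 472   i=2: 3298   i=3: 3222
  i=4: 391   i=5: 2959   i=6: 2200   i=7: 3388
  i=8: 1218   i=9: 733     …   i=18: 2609
  i=19: 1661
Match at i=19, j=9: x = 19·60 + 9 = 1149.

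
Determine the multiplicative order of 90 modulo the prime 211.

70

The order of 90 must divide p − 1 = 210 = 2 · 3 · 5 · 7.
Divisors: 1, 2, 3, 5, 6, 7, 10, 14, 15, 21, 30, 35, 42, 70, 105, 210.
Check each in increasing order: 90^1 ≡ 90;  90^2 ≡ 82;  90^3 ≡ 206;  90^5 ≡ 12;  90^6 ≡ 25;  90^7 ≡ 140;  90^10 ≡ 144;  90^14 ≡ 188;  90^15 ≡ 40;  90^21 ≡ 156;  90^30 ≡ 123;  90^35 ≡ 210;  90^42 ≡ 71;  90^70 ≡ 1.
Smallest exponent giving 1 is 70.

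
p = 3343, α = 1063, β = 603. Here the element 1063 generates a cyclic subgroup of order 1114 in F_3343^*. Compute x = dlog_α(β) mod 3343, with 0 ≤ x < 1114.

623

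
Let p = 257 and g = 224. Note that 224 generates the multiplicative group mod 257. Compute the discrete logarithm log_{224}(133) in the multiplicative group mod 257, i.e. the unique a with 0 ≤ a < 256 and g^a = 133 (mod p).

170

Baby-step giant-step with m = ceil(sqrt(256)) = 16.
Baby table (224^j mod 257 for j=0..15):
  0:1  1:224  2:61  3:43  4:123  5:53  6:50  7:149
  8:223  9:94  10:239  11:80  12:187  13:254  14:99  15:74
Giant step factor: 224^(-16) ≡ 255 (mod 257).
Scan 133·255^i mod 257 for i = 0, 1, …:
  i=0: 133   i=1: 248   i=2: 18   i=3: 221
  i=4: 72   i=5: 113   i=6: 31   i=7: 195
  i=8: 124   i=9: 9   i=10: 239
Match at i=10, j=10: a = 10·16 + 10 = 170.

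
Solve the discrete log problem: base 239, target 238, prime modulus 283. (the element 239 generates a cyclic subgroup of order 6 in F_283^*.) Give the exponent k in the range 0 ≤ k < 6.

Successive powers of 239 modulo 283:
  239^0=1  239^1=239  239^2=238
So 239^2 ≡ 238 (mod 283), giving k = 2.

2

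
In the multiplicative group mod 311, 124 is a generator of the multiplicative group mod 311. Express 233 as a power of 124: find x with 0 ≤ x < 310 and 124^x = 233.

141

Baby-step giant-step with m = ceil(sqrt(310)) = 18.
Baby table (124^j mod 311 for j=0..17):
  0:1  1:124  2:137  3:194  4:109  5:143  6:5  7:309
  8:63  9:37  10:234  11:93  12:25  13:301  14:4  15:185
  16:237  17:154
Giant step factor: 124^(-18) ≡ 209 (mod 311).
Scan 233·209^i mod 311 for i = 0, 1, …:
  i=0: 233   i=1: 181   i=2: 198   i=3: 19
  i=4: 239   i=5: 191   i=6: 111   i=7: 185
Match at i=7, j=15: x = 7·18 + 15 = 141.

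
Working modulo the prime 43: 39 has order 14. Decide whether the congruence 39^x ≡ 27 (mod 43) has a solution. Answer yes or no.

27 ∈ ⟨39⟩ iff 27^14 ≡ 1 (mod 43), since |⟨39⟩| = 14.
27^14 mod 43 = 1.
Since 1 = 1, 27 lies in the subgroup.

yes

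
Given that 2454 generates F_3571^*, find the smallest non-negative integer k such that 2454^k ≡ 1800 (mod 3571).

Baby-step giant-step with m = ceil(sqrt(3570)) = 60.
Baby table (2454^j mod 3571 for j=0..59):
  0:1  1:2454  2:1410  3:3412  4:2624  5:783  6:284  7:591
  8:488  9:1267  10:2448  11:970  12:2094  13:7  14:2894  15:2728
  16:2458  17:513  18:1910  19:1988  20:566  21:3416  22:1727  23:2852
  24:3219  25:374  26:49  27:2403  28:1241  29:2922  30:20  31:2657
  32:3203  33:391  34:2486  35:1376  36:2109  37:1107  38:2618  39:343
  40:2537  41:1545  42:2599  43:140  44:744  45:995  46:2737  47:3118
  48:2490  49:479  50:607  51:471  52:2401  53:3475  54:102  55:338
  56:980  57:1637  58:3394  59:1304
Giant step factor: 2454^(-60) ≡ 616 (mod 3571).
Scan 1800·616^i mod 3571 for i = 0, 1, …:
  i=0: 1800   i=1: 1790   i=2: 2772   i=3: 614
  i=4: 3269   i=5: 3231   i=6: 1249   i=7: 1619
  i=8: 995
Match at i=8, j=45: k = 8·60 + 45 = 525.

525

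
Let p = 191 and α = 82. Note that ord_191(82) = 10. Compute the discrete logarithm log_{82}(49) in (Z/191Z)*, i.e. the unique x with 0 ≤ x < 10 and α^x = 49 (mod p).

8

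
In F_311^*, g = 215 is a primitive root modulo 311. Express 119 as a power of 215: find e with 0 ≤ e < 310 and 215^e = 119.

9

Baby-step giant-step with m = ceil(sqrt(310)) = 18.
Baby table (215^j mod 311 for j=0..17):
  0:1  1:215  2:197  3:59  4:245  5:116  6:60  7:149
  8:2  9:119  10:83  11:118  12:179  13:232  14:120  15:298
  16:4  17:238
Giant step factor: 215^(-18) ≡ 163 (mod 311).
Scan 119·163^i mod 311 for i = 0, 1, …:
  i=0: 119
Match at i=0, j=9: e = 0·18 + 9 = 9.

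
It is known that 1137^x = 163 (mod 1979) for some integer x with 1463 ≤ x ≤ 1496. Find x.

Compute 1137^1463 mod 1979 = 1328, then multiply by 1137 repeatedly:
  1137^1463=1328  1137^1464=1938  1137^1465=879  1137^1466=28  1137^1467=172
  1137^1468=1622  1137^1469=1765  1137^1470=99  1137^1471=1739  1137^1472=222
  1137^1473=1081  1137^1474=138  1137^1475=565  1137^1476=1209  1137^1477=1207
  1137^1478=912  1137^1479=1927  1137^1480=246  1137^1481=663  1137^1482=1811
  1137^1483=947  1137^1484=163
Found 163 at exponent 1484.

1484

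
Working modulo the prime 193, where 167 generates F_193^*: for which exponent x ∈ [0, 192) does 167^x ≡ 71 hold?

63

Baby-step giant-step with m = ceil(sqrt(192)) = 14.
Baby table (167^j mod 193 for j=0..13):
  0:1  1:167  2:97  3:180  4:145  5:90  6:169  7:45
  8:181  9:119  10:187  11:156  12:190  13:78
Giant step factor: 167^(-14) ≡ 128 (mod 193).
Scan 71·128^i mod 193 for i = 0, 1, …:
  i=0: 71   i=1: 17   i=2: 53   i=3: 29
  i=4: 45
Match at i=4, j=7: x = 4·14 + 7 = 63.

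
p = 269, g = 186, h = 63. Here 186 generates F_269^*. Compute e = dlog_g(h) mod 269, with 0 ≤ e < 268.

5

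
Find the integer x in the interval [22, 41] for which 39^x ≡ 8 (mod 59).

33

Compute 39^22 mod 59 = 4, then multiply by 39 repeatedly:
  39^22=4  39^23=38  39^24=7  39^25=37  39^26=27
  39^27=50  39^28=3  39^29=58  39^30=20  39^31=13
  39^32=35  39^33=8
Found 8 at exponent 33.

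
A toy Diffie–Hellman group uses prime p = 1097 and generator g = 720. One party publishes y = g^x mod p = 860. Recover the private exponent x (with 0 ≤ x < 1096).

880

Baby-step giant-step with m = ceil(sqrt(1096)) = 34.
Baby table (720^j mod 1097 for j=0..33):
  0:1  1:720  2:616  3:332  4:991  5:470  6:524  7:1009
  8:266  9:642  10:403  11:552  12:326  13:1059  14:65  15:726
  16:548  17:737  18:789  19:931  20:53  21:862  22:835  23:44
  24:964  25:776  26:347  27:821  28:934  29:19  30:516  31:734
  32:823  33:180
Giant step factor: 720^(-34) ≡ 577 (mod 1097).
Scan 860·577^i mod 1097 for i = 0, 1, …:
  i=0: 860   i=1: 376   i=2: 843   i=3: 440
  i=4: 473   i=5: 865   i=6: 1067   i=7: 242
  i=8: 315   i=9: 750     …   i=24: 480
  i=25: 516
Match at i=25, j=30: x = 25·34 + 30 = 880.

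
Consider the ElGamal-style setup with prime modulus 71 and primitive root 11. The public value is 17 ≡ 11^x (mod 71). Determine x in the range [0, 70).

Baby-step giant-step with m = ceil(sqrt(70)) = 9.
Baby table (11^j mod 71 for j=0..8):
  0:1  1:11  2:50  3:53  4:15  5:23  6:40  7:14
  8:12
Giant step factor: 11^(-9) ≡ 7 (mod 71).
Scan 17·7^i mod 71 for i = 0, 1, …:
  i=0: 17   i=1: 48   i=2: 52   i=3: 9
  i=4: 63   i=5: 15
Match at i=5, j=4: x = 5·9 + 4 = 49.

49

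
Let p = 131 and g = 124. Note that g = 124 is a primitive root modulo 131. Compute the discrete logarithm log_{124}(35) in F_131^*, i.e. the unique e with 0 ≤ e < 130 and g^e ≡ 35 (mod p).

Baby-step giant-step with m = ceil(sqrt(130)) = 12.
Baby table (124^j mod 131 for j=0..11):
  0:1  1:124  2:49  3:50  4:43  5:92  6:11  7:54
  8:15  9:26  10:80  11:95
Giant step factor: 124^(-12) ≡ 13 (mod 131).
Scan 35·13^i mod 131 for i = 0, 1, …:
  i=0: 35   i=1: 62   i=2: 20   i=3: 129
  i=4: 105   i=5: 55   i=6: 60   i=7: 125
  i=8: 53   i=9: 34   i=10: 49
Match at i=10, j=2: e = 10·12 + 2 = 122.

122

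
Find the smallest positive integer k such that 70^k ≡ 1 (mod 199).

99

The order of 70 must divide p − 1 = 198 = 2 · 3^2 · 11.
Divisors: 1, 2, 3, 6, 9, 11, 18, 22, 33, 66, 99, 198.
Check each in increasing order: 70^1 ≡ 70;  70^2 ≡ 124;  70^3 ≡ 123;  70^6 ≡ 5;  70^9 ≡ 18;  70^11 ≡ 43;  70^18 ≡ 125;  70^22 ≡ 58;  70^33 ≡ 106;  70^66 ≡ 92;  70^99 ≡ 1.
Smallest exponent giving 1 is 99.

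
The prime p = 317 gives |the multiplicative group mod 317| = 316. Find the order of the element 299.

316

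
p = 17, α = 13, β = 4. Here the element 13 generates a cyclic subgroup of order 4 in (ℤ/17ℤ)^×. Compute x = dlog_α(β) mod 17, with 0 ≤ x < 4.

Successive powers of 13 modulo 17:
  13^0=1  13^1=13  13^2=16  13^3=4
So 13^3 ≡ 4 (mod 17), giving x = 3.

3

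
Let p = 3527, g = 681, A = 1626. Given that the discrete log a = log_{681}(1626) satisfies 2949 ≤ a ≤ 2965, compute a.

2949

Compute 681^2949 mod 3527 = 1626, then multiply by 681 repeatedly:
  681^2949=1626
Found 1626 at exponent 2949.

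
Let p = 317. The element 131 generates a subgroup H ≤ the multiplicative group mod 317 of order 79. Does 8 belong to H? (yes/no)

no

8 ∈ ⟨131⟩ iff 8^79 ≡ 1 (mod 317), since |⟨131⟩| = 79.
8^79 mod 317 = 114.
Since 114 ≠ 1, 8 does not lie in the subgroup.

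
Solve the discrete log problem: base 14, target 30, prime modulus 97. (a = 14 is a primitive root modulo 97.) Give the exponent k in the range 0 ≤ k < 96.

Baby-step giant-step with m = ceil(sqrt(96)) = 10.
Baby table (14^j mod 97 for j=0..9):
  0:1  1:14  2:2  3:28  4:4  5:56  6:8  7:15
  8:16  9:30
Giant step factor: 14^(-10) ≡ 94 (mod 97).
Scan 30·94^i mod 97 for i = 0, 1, …:
  i=0: 30
Match at i=0, j=9: k = 0·10 + 9 = 9.

9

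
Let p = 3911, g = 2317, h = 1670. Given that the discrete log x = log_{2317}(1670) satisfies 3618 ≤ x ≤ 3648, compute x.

Compute 2317^3618 mod 3911 = 676, then multiply by 2317 repeatedly:
  2317^3618=676  2317^3619=1892  2317^3620=3444  2317^3621=1308  2317^3622=3522
  2317^3623=2128  2317^3624=2716  2317^3625=173  2317^3626=1919  2317^3627=3427
  2317^3628=1029  2317^3629=2394  2317^3630=1100  2317^3631=2639  2317^3632=1670
Found 1670 at exponent 3632.

3632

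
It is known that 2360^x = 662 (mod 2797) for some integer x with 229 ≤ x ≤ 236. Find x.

Compute 2360^229 mod 2797 = 1687, then multiply by 2360 repeatedly:
  2360^229=1687  2360^230=1189  2360^231=649  2360^232=1681  2360^233=1014
  2360^234=1605  2360^235=662
Found 662 at exponent 235.

235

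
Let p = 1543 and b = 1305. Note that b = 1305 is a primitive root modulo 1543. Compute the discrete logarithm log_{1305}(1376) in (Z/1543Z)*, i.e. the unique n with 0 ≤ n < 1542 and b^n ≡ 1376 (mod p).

Baby-step giant-step with m = ceil(sqrt(1542)) = 40.
Baby table (1305^j mod 1543 for j=0..39):
  0:1  1:1305  2:1096  3:1462  4:762  5:718  6:389  7:1541
  8:476  9:894  10:162  11:19  12:107  13:765  14:4  15:591
  16:1298  17:1219  18:1505  19:1329  20:13  21:1535  22:361  23:490
  24:648  25:76  26:428  27:1517  28:16  29:821  30:563  31:247
  32:1391  33:687  34:52  35:1511  36:1444  37:417  38:1049  39:304
Giant step factor: 1305^(-40) ≡ 210 (mod 1543).
Scan 1376·210^i mod 1543 for i = 0, 1, …:
  i=0: 1376   i=1: 419   i=2: 39   i=3: 475
  i=4: 998   i=5: 1275   i=6: 811   i=7: 580
  i=8: 1446   i=9: 1232     …   i=15: 457
  i=16: 304
Match at i=16, j=39: n = 16·40 + 39 = 679.

679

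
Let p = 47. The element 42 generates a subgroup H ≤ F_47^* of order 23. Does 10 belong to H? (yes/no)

no

⟨42⟩ has order 23; its elements mod 47 are {1, 2, 3, 4, 6, 7, 8, 9, 12, 14, 16, 17, 18, 21, 24, 25, 27, 28, 32, 34, 36, 37, 42}.
10 is not in this set.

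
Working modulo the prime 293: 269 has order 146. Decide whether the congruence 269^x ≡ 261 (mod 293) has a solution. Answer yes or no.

no

261 ∈ ⟨269⟩ iff 261^146 ≡ 1 (mod 293), since |⟨269⟩| = 146.
261^146 mod 293 = 292.
Since 292 ≠ 1, 261 does not lie in the subgroup.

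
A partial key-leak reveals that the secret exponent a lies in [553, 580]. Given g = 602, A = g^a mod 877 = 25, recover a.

574

Compute 602^553 mod 877 = 453, then multiply by 602 repeatedly:
  602^553=453  602^554=836  602^555=751  602^556=447  602^557=732
  602^558=410  602^559=383  602^560=792  602^561=573  602^562=285
  602^563=555  602^564=850  602^565=409  602^566=658  602^567=589
  602^568=270  602^569=295  602^570=436  602^571=249  602^572=808
  602^573=558  602^574=25
Found 25 at exponent 574.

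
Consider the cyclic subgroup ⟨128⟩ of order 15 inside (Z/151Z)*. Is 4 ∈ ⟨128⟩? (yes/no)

yes

⟨128⟩ has order 15; its elements mod 151 are {1, 2, 4, 8, 16, 19, 32, 38, 59, 64, 76, 85, 105, 118, 128}.
4 is in this set.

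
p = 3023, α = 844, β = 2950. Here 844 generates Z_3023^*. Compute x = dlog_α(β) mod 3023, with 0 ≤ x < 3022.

2386

Baby-step giant-step with m = ceil(sqrt(3022)) = 55.
Baby table (844^j mod 3023 for j=0..54):
  0:1  1:844  2:1931  3:367  4:1402  5:1295  6:1677  7:624
  8:654  9:1790  10:2283  11:1201  12:939  13:490  14:2432  15:3014
  16:1473  17:759  18:2743  19:2497  20:437  21:22  22:430  23:160
  24:2028  25:614  26:1283  27:618  28:1636  29:2296  30:81  31:1858
  32:2238  33:2520  34:1711  35:2113  36:2825  37:2176  38:1583  39:2909
  40:520  41:545  42:484  43:391  44:497  45:2294  46:1416  47:1019
  48:1504  49:2739  50:2144  51:1782  52:1577  53:868  54:1026
Giant step factor: 844^(-55) ≡ 883 (mod 3023).
Scan 2950·883^i mod 3023 for i = 0, 1, …:
  i=0: 2950   i=1: 2047   i=2: 2770   i=3: 303
  i=4: 1525   i=5: 1340   i=6: 1227   i=7: 1207
  i=8: 1685   i=9: 539     …   i=42: 2845
  i=43: 22
Match at i=43, j=21: x = 43·55 + 21 = 2386.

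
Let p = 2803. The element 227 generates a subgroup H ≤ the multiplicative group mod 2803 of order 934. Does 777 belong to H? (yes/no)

777 ∈ ⟨227⟩ iff 777^934 ≡ 1 (mod 2803), since |⟨227⟩| = 934.
777^934 mod 2803 = 1.
Since 1 = 1, 777 lies in the subgroup.

yes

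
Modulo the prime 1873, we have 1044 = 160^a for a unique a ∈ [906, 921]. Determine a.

Compute 160^906 mod 1873 = 27, then multiply by 160 repeatedly:
  160^906=27  160^907=574  160^908=63  160^909=715  160^910=147
  160^911=1044
Found 1044 at exponent 911.

911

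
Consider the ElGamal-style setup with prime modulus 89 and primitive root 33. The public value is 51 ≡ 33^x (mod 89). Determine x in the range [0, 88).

27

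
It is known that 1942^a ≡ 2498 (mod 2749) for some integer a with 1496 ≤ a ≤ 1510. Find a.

1499

Compute 1942^1496 mod 2749 = 2247, then multiply by 1942 repeatedly:
  1942^1496=2247  1942^1497=1011  1942^1498=576  1942^1499=2498
Found 2498 at exponent 1499.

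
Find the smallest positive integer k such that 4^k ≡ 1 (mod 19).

9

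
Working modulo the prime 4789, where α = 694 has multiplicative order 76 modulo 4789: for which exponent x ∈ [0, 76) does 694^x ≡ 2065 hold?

35

Baby-step giant-step with m = ceil(sqrt(76)) = 9.
Baby table (694^j mod 4789 for j=0..8):
  0:1  1:694  2:2736  3:2340  4:489  5:4136  6:1773  7:4478
  8:4460
Giant step factor: 694^(-9) ≡ 666 (mod 4789).
Scan 2065·666^i mod 4789 for i = 0, 1, …:
  i=0: 2065   i=1: 847   i=2: 3789   i=3: 4460
Match at i=3, j=8: x = 3·9 + 8 = 35.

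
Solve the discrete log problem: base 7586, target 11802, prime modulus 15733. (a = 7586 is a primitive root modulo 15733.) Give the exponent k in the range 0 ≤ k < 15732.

2698

Baby-step giant-step with m = ceil(sqrt(15732)) = 126.
Baby table (7586^j mod 15733 for j=0..125):
  0:1  1:7586  2:11815  3:13422  4:11049  5:8023  6:7234  7:420
  8:8054  9:6405  10:4826  11:15078  12:2798  13:1811  14:3337  15:85
  16:15490  17:13096  18:8094  19:10918  20:5436  21:1303  22:4234  23:8071
  24:9503  25:1152  26:7257  27:1835  28:12338  29:451  30:7225  31:10811
  32:11850  33:11471  34:15516  35:5803  36:624  37:13764  38:9516  39:5372
  40:3522  41:3258  42:14378  43:10352  44:6869  45:538  46:6421  47:338
  48:15322  49:13021  50:5532  51:5841  52:5698  53:6477  54:363  55:443
  56:9469  57:10689  58:14605  59:1744  60:14264  61:10863  62:12997  63:12264
  64:5475  65:13963  66:8762  67:12340  68:15623  69:15122  70:6189  71:2482
  72:11784  73:14251  74:6643  75:999  76:10841  77:3435  78:4062  79:9118
  80:6880  81:5319  82:10522  83:6383  84:10997  85:6876  86:6441  87:10461
  88:15627  89:14000  90:6250  91:8971  92:8781  93:14877  94:4113  95:2679
  96:11591  97:13322  98:7633  99:6498  100:2339  101:12563  102:8137  103:6723
  104:10025  105:12061  106:7351  107:6934  108:5905  109:3479  110:7453  111:9789
  112:15327  113:3752  114:1675  115:10019  116:13744  117:15126  118:5067  119:2543
  120:2540  121:11248  122:7269  123:14202  124:12521  125:4185
Giant step factor: 7586^(-126) ≡ 11544 (mod 15733).
Scan 11802·11544^i mod 15733 for i = 0, 1, …:
  i=0: 11802   i=1: 10241   i=2: 4342   i=3: 14443
  i=4: 7391   i=5: 1645   i=6: 149   i=7: 5159
  i=8: 6091   i=9: 3727     …   i=20: 14019
  i=21: 5698
Match at i=21, j=52: k = 21·126 + 52 = 2698.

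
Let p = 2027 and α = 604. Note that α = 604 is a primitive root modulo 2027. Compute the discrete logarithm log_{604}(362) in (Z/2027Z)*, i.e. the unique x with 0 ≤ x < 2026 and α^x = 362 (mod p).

927

Baby-step giant-step with m = ceil(sqrt(2026)) = 46.
Baby table (604^j mod 2027 for j=0..45):
  0:1  1:604  2:1983  3:1802  4:1936  5:1792  6:1977  7:205
  8:173  9:1115  10:496  11:1615  12:473  13:1912  14:1485  15:1006
  16:1551  17:330  18:674  19:1696  20:749  21:375  22:1503  23:1743
  24:759  25:334  26:1063  27:1520  28:1876  29:11  30:563  31:1543
  32:1579  33:1026  34:1469  35:1477  36:228  37:1903  38:103  39:1402
  40:1549  41:1149  42:762  43:119  44:931  45:845
Giant step factor: 604^(-46) ≡ 741 (mod 2027).
Scan 362·741^i mod 2027 for i = 0, 1, …:
  i=0: 362   i=1: 678   i=2: 1729   i=3: 125
  i=4: 1410   i=5: 905   i=6: 1695   i=7: 1282
  i=8: 1326   i=9: 1498     …   i=19: 241
  i=20: 205
Match at i=20, j=7: x = 20·46 + 7 = 927.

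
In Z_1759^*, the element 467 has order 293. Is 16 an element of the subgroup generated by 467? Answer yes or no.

no

16 ∈ ⟨467⟩ iff 16^293 ≡ 1 (mod 1759), since |⟨467⟩| = 293.
16^293 mod 1759 = 508.
Since 508 ≠ 1, 16 does not lie in the subgroup.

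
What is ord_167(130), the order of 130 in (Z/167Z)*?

The order of 130 must divide p − 1 = 166 = 2 · 83.
Divisors: 1, 2, 83, 166.
Check each in increasing order: 130^1 ≡ 130;  130^2 ≡ 33;  130^83 ≡ 1.
Smallest exponent giving 1 is 83.

83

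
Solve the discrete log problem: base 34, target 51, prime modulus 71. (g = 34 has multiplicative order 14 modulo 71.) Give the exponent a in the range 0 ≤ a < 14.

9

Successive powers of 34 modulo 71:
  34^0=1  34^1=34  34^2=20  34^3=41  34^4=45  34^5=39
  34^6=48  34^7=70  34^8=37  34^9=51
So 34^9 ≡ 51 (mod 71), giving a = 9.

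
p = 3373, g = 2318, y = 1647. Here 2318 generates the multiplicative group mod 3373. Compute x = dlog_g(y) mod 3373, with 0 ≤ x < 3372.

Baby-step giant-step with m = ceil(sqrt(3372)) = 59.
Baby table (2318^j mod 3373 for j=0..58):
  0:1  1:2318  2:3308  3:1115  4:852  5:1731  6:1961  7:2167
  8:709  9:811  10:1137  11:1253  12:301  13:2880  14:673  15:1688
  16:104  17:1589  18:3359  19:1278  20:910  21:1255  22:1564  23:2750
  24:2903  25:19  26:193  27:2138  28:947  29:2696  30:2532  31:156
  32:697  33:3352  34:1917  35:1365  36:196  37:2346  38:752  39:2668
  40:1715  41:1976  42:3207  43:3107  44:671  45:425  46:234  47:2732
  48:1655  49:1189  50:361  51:294  52:146  53:1128  54:629  55:886
  56:2964  57:3124  58:2974
Giant step factor: 2318^(-59) ≡ 1374 (mod 3373).
Scan 1647·1374^i mod 3373 for i = 0, 1, …:
  i=0: 1647   i=1: 3068   i=2: 2555   i=3: 2650
  i=4: 1633   i=5: 697
Match at i=5, j=32: x = 5·59 + 32 = 327.

327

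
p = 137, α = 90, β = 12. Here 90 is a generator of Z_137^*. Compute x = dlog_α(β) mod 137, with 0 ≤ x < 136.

19

Baby-step giant-step with m = ceil(sqrt(136)) = 12.
Baby table (90^j mod 137 for j=0..11):
  0:1  1:90  2:17  3:23  4:15  5:117  6:118  7:71
  8:88  9:111  10:126  11:106
Giant step factor: 90^(-12) ≡ 63 (mod 137).
Scan 12·63^i mod 137 for i = 0, 1, …:
  i=0: 12   i=1: 71
Match at i=1, j=7: x = 1·12 + 7 = 19.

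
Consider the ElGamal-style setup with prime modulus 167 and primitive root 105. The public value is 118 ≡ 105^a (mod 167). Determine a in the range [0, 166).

Baby-step giant-step with m = ceil(sqrt(166)) = 13.
Baby table (105^j mod 167 for j=0..12):
  0:1  1:105  2:3  3:148  4:9  5:110  6:27  7:163
  8:81  9:155  10:76  11:131  12:61
Giant step factor: 105^(-13) ≡ 17 (mod 167).
Scan 118·17^i mod 167 for i = 0, 1, …:
  i=0: 118   i=1: 2   i=2: 34   i=3: 77
  i=4: 140   i=5: 42   i=6: 46   i=7: 114
  i=8: 101   i=9: 47   i=10: 131
Match at i=10, j=11: a = 10·13 + 11 = 141.

141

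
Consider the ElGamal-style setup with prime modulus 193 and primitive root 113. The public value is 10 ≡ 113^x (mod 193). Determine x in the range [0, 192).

Baby-step giant-step with m = ceil(sqrt(192)) = 14.
Baby table (113^j mod 193 for j=0..13):
  0:1  1:113  2:31  3:29  4:189  5:127  6:69  7:77
  8:16  9:71  10:110  11:78  12:129  13:102
Giant step factor: 113^(-14) ≡ 25 (mod 193).
Scan 10·25^i mod 193 for i = 0, 1, …:
  i=0: 10   i=1: 57   i=2: 74   i=3: 113
Match at i=3, j=1: x = 3·14 + 1 = 43.

43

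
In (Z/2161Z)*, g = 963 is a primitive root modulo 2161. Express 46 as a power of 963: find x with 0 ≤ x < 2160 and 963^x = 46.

1539

Baby-step giant-step with m = ceil(sqrt(2160)) = 47.
Baby table (963^j mod 2161 for j=0..46):
  0:1  1:963  2:300  3:1487  4:1399  5:934  6:466  7:1431
  8:1496  9:1422  10:1473  11:883  12:1056  13:1258  14:1294  15:1386
  16:1381  17:888  18:1549  19:597  20:85  21:1898  22:1729  23:1057
  24:60  25:1594  26:712  27:619  28:1822  29:2015  30:2028  31:1581
  32:1159  33:1041  34:1940  35:1116  36:691  37:2006  38:2005  39:1042
  40:742  41:1416  42:17  43:1244  44:778  45:1508  46:12
Giant step factor: 963^(-47) ≡ 1151 (mod 2161).
Scan 46·1151^i mod 2161 for i = 0, 1, …:
  i=0: 46   i=1: 1082   i=2: 646   i=3: 162
  i=4: 616   i=5: 208   i=6: 1698   i=7: 854
  i=8: 1860   i=9: 1470     …   i=31: 1809
  i=32: 1116
Match at i=32, j=35: x = 32·47 + 35 = 1539.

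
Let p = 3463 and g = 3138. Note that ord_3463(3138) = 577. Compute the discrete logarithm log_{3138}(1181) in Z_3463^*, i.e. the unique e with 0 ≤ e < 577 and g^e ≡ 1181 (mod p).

263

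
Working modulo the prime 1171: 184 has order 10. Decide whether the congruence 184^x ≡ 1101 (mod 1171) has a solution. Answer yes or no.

1101 ∈ ⟨184⟩ iff 1101^10 ≡ 1 (mod 1171), since |⟨184⟩| = 10.
1101^10 mod 1171 = 1.
Since 1 = 1, 1101 lies in the subgroup.

yes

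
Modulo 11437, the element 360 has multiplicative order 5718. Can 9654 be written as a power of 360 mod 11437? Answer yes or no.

9654 ∈ ⟨360⟩ iff 9654^5718 ≡ 1 (mod 11437), since |⟨360⟩| = 5718.
9654^5718 mod 11437 = 1.
Since 1 = 1, 9654 lies in the subgroup.

yes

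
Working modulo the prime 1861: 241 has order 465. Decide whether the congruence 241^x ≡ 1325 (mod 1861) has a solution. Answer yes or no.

yes

1325 ∈ ⟨241⟩ iff 1325^465 ≡ 1 (mod 1861), since |⟨241⟩| = 465.
1325^465 mod 1861 = 1.
Since 1 = 1, 1325 lies in the subgroup.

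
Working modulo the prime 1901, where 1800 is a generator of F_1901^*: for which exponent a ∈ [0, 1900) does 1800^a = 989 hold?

Baby-step giant-step with m = ceil(sqrt(1900)) = 44.
Baby table (1800^j mod 1901 for j=0..43):
  0:1  1:1800  2:696  3:41  4:1562  5:21  6:1681  7:1309
  8:861  9:485  10:441  11:1083  12:875  13:972  14:680  15:1657
  16:1832  17:1266  18:1402  19:973  20:579  21:452  22:1873  23:927
  24:1423  25:753  26:1888  27:1313  28:457  29:1368  30:605  31:1628
  32:959  33:92  34:213  35:1299  36:1871  37:1129  38:31  39:671
  40:665  41:1271  42:897  43:651
Giant step factor: 1800^(-44) ≡ 725 (mod 1901).
Scan 989·725^i mod 1901 for i = 0, 1, …:
  i=0: 989   i=1: 348   i=2: 1368
Match at i=2, j=29: a = 2·44 + 29 = 117.

117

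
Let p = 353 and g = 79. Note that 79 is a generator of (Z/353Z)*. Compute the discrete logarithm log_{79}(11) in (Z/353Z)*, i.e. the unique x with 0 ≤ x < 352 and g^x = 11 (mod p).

116

Baby-step giant-step with m = ceil(sqrt(352)) = 19.
Baby table (79^j mod 353 for j=0..18):
  0:1  1:79  2:240  3:251  4:61  5:230  6:167  7:132
  8:191  9:263  10:303  11:286  12:2  13:158  14:127  15:149
  16:122  17:107  18:334
Giant step factor: 79^(-19) ≡ 234 (mod 353).
Scan 11·234^i mod 353 for i = 0, 1, …:
  i=0: 11   i=1: 103   i=2: 98   i=3: 340
  i=4: 135   i=5: 173   i=6: 240
Match at i=6, j=2: x = 6·19 + 2 = 116.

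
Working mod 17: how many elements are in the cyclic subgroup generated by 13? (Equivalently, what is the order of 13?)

4

The order of 13 must divide p − 1 = 16 = 2^4.
Divisors: 1, 2, 4, 8, 16.
Check each in increasing order: 13^1 ≡ 13;  13^2 ≡ 16;  13^4 ≡ 1.
Smallest exponent giving 1 is 4.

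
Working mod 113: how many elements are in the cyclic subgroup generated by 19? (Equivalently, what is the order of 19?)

112

The order of 19 must divide p − 1 = 112 = 2^4 · 7.
Divisors: 1, 2, 4, 7, 8, 14, 16, 28, 56, 112.
Check each in increasing order: 19^1 ≡ 19;  19^2 ≡ 22;  19^4 ≡ 32;  19^7 ≡ 42;  19^8 ≡ 7;  19^14 ≡ 69;  19^16 ≡ 49;  19^28 ≡ 15;  19^56 ≡ 112;  19^112 ≡ 1.
Smallest exponent giving 1 is 112.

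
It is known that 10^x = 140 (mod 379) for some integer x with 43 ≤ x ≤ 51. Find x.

49

Compute 10^43 mod 379 = 284, then multiply by 10 repeatedly:
  10^43=284  10^44=187  10^45=354  10^46=129  10^47=153
  10^48=14  10^49=140
Found 140 at exponent 49.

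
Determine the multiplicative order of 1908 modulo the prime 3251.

The order of 1908 must divide p − 1 = 3250 = 2 · 5^3 · 13.
Divisors: 1, 2, 5, 10, 13, 25, 26, 50, 65, 125, 130, 250, 325, 650, 1625, 3250.
Check each in increasing order: 1908^1 ≡ 1908;  1908^2 ≡ 2595;  1908^5 ≡ 2026;  1908^10 ≡ 1914;  1908^13 ≡ 1126;  1908^25 ≡ 794;  1908^26 ≡ 3237;  1908^50 ≡ 2993;  1908^65 ≡ 2879;  1908^125 ≡ 309;  1908^130 ≡ 1842;  1908^250 ≡ 1202;  1908^325 ≡ 1887;  1908^650 ≡ 924;  1908^1625 ≡ 3250;  1908^3250 ≡ 1.
Smallest exponent giving 1 is 3250.

3250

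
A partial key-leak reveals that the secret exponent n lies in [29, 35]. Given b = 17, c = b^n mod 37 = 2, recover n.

31

Compute 17^29 mod 37 = 5, then multiply by 17 repeatedly:
  17^29=5  17^30=11  17^31=2
Found 2 at exponent 31.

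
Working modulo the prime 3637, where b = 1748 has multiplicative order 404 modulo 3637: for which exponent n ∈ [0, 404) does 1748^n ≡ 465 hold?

Baby-step giant-step with m = ceil(sqrt(404)) = 21.
Baby table (1748^j mod 3637 for j=0..20):
  0:1  1:1748  2:424  3:2841  4:1563  5:737  6:778  7:3343
  8:2542  9:2639  10:1256  11:2377  12:1542  13:399  14:2785  15:1874
  16:2452  17:1710  18:3103  19:1277  20:2715
Giant step factor: 1748^(-21) ≡ 219 (mod 3637).
Scan 465·219^i mod 3637 for i = 0, 1, …:
  i=0: 465   i=1: 3636   i=2: 3418   i=3: 2957
  i=4: 197   i=5: 3136   i=6: 3028   i=7: 1198
  i=8: 498   i=9: 3589   i=10: 399
Match at i=10, j=13: n = 10·21 + 13 = 223.

223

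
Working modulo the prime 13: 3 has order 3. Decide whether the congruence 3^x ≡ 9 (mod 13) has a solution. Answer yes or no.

yes

⟨3⟩ has order 3; its elements mod 13 are {1, 3, 9}.
9 is in this set.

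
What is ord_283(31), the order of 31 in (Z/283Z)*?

282

The order of 31 must divide p − 1 = 282 = 2 · 3 · 47.
Divisors: 1, 2, 3, 6, 47, 94, 141, 282.
Check each in increasing order: 31^1 ≡ 31;  31^2 ≡ 112;  31^3 ≡ 76;  31^6 ≡ 116;  31^47 ≡ 239;  31^94 ≡ 238;  31^141 ≡ 282;  31^282 ≡ 1.
Smallest exponent giving 1 is 282.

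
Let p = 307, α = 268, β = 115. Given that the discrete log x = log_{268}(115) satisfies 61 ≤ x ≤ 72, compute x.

72

Compute 268^61 mod 307 = 241, then multiply by 268 repeatedly:
  268^61=241  268^62=118  268^63=3  268^64=190  268^65=265
  268^66=103  268^67=281  268^68=93  268^69=57  268^70=233
  268^71=123  268^72=115
Found 115 at exponent 72.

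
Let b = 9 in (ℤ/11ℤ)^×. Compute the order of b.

5

The order of 9 must divide p − 1 = 10 = 2 · 5.
Divisors: 1, 2, 5, 10.
Check each in increasing order: 9^1 ≡ 9;  9^2 ≡ 4;  9^5 ≡ 1.
Smallest exponent giving 1 is 5.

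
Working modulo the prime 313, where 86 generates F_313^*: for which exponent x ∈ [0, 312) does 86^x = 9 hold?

Successive powers of 86 modulo 313:
  86^0=1  86^1=86  86^2=197  86^3=40  86^4=310  86^5=55
  86^6=35  86^7=193  86^8=9
So 86^8 ≡ 9 (mod 313), giving x = 8.

8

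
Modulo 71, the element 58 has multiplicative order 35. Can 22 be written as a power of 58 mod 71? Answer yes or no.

no

22 ∈ ⟨58⟩ iff 22^35 ≡ 1 (mod 71), since |⟨58⟩| = 35.
22^35 mod 71 = 70.
Since 70 ≠ 1, 22 does not lie in the subgroup.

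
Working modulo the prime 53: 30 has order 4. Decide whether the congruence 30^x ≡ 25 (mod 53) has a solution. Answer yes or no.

⟨30⟩ has order 4; its elements mod 53 are {1, 23, 30, 52}.
25 is not in this set.

no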